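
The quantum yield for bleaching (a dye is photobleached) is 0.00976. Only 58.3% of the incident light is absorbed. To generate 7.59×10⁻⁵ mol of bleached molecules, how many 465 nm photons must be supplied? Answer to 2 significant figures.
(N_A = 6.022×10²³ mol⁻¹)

Photons that must be absorbed: 7.59×10⁻⁵ / 0.00976 = 0.007777 mol.
Incident photons needed: 0.007777 / 0.583 = 0.01334 mol.
Photon count: 0.01334 × 6.022×10²³ = 8.0×10²¹.

8.0×10²¹ photons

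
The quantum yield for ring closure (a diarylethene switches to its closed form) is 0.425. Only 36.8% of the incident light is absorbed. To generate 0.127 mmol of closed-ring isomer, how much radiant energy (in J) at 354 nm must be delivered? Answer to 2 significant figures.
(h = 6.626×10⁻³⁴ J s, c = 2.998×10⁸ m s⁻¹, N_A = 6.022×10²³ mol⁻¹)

270 J

Product: 0.127 mmol = 1.27×10⁻⁴ mol.
Photons that must be absorbed: 1.27×10⁻⁴ / 0.425 = 2.988×10⁻⁴ mol.
Incident photons needed: 2.988×10⁻⁴ / 0.368 = 8.120×10⁻⁴ mol.
Photon energy: hc/λ = 5.612×10⁻¹⁹ J; per mole, 3.380×10⁵ J mol⁻¹.
Energy required: 8.120×10⁻⁴ × 3.380×10⁵ = 270 J.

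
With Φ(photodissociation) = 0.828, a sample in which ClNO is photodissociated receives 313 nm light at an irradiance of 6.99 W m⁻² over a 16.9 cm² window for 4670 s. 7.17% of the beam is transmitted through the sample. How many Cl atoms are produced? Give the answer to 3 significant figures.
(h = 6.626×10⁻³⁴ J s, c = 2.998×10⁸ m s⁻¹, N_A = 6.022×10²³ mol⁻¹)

6.68×10¹⁹ atoms

Photon energy at 313 nm: hc/λ = (6.626×10⁻³⁴)(2.998×10⁸)/(313×10⁻⁹) = 6.347×10⁻¹⁹ J.
Energy delivered: (6.99 W m⁻²)(16.9×10⁻⁴ m²)(4670 s) = 55.17 J.
Photons incident: 55.17 / 6.347×10⁻¹⁹ = 8.692×10¹⁹, i.e. 8.692×10¹⁹/6.022×10²³ = 1.443×10⁻⁴ mol.
Fraction absorbed: 1 − 7.17/100 = 0.9283.
Photons absorbed: 0.9283 × 1.443×10⁻⁴ = 1.340×10⁻⁴ mol.
Product: Φ × n_abs = 0.828 × 1.340×10⁻⁴ = 1.110×10⁻⁴ mol.
As a count: 1.110×10⁻⁴ × 6.022×10²³ = 6.68×10¹⁹.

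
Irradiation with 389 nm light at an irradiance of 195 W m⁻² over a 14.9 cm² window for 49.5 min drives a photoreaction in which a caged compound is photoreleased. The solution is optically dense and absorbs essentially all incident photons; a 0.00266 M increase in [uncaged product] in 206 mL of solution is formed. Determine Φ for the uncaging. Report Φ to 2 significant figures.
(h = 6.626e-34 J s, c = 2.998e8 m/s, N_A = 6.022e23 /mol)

Product: (0.00266 M)(0.206 L) = 5.480e-4 mol.
Photon energy at 389 nm: hc/λ = (6.626e-34)(2.998e8)/(389e-9) = 5.107e-19 J.
Energy delivered: (195 W m⁻²)(14.9e-4 m²)(2970 s) = 862.9 J.
Photons incident: 862.9 / 5.107e-19 = 1.690e21, i.e. 1.690e21/6.022e23 = 0.002806 mol.
Φ = 5.480e-4 mol / 0.002806 mol photons = 0.20.

Φ = 0.20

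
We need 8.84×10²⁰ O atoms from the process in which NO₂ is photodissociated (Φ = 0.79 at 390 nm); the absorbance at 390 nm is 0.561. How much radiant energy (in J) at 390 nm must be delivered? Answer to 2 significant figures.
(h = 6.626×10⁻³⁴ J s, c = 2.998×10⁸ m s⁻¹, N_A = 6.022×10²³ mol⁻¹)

790 J

Product: 8.84×10²⁰ / 6.022×10²³ = 0.001468 mol.
Photons that must be absorbed: 0.001468 / 0.79 = 0.001858 mol.
Fraction absorbed: 1 − 10^(−0.561) = 0.7252.
Incident photons needed: 0.001858 / 0.7252 = 0.002562 mol.
Photon energy: hc/λ = 5.094×10⁻¹⁹ J; per mole, 3.068×10⁵ J mol⁻¹.
Energy required: 0.002562 × 3.068×10⁵ = 790 J.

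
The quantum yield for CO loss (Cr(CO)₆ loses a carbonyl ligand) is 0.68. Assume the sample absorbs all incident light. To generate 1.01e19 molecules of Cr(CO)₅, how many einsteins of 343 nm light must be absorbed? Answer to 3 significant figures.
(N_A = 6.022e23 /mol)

2.47e-5 einstein

Product: 1.01e19 / 6.022e23 = 1.677e-5 mol.
Photons that must be absorbed: 1.677e-5 / 0.68 = 2.466e-5 mol.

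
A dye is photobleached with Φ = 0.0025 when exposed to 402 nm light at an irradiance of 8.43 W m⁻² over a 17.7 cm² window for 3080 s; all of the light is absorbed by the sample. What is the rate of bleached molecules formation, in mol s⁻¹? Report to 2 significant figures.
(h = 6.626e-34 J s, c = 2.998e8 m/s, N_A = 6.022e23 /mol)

1.3e-10 mol s⁻¹

Photon energy at 402 nm: hc/λ = (6.626e-34)(2.998e8)/(402e-9) = 4.941e-19 J.
Energy delivered: (8.43 W m⁻²)(17.7e-4 m²)(3080 s) = 45.96 J.
Photons incident: 45.96 / 4.941e-19 = 9.302e19, i.e. 9.302e19/6.022e23 = 1.545e-4 mol.
Product formed: 0.0025 × 1.545e-4 = 3.862e-7 mol.
Rate: 3.862e-7 / 3080 s = 1.3e-10 mol s⁻¹.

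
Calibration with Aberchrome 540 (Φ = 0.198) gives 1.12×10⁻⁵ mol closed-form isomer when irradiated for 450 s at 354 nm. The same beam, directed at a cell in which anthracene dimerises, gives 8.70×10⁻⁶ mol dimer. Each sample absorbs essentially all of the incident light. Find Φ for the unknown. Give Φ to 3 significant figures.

Φ = 0.154

Photons absorbed by the actinometer: 1.12×10⁻⁵ / 0.198 = 5.657×10⁻⁵ mol.
Φ(unknown) = 8.70×10⁻⁶ / 5.657×10⁻⁵ = 0.154.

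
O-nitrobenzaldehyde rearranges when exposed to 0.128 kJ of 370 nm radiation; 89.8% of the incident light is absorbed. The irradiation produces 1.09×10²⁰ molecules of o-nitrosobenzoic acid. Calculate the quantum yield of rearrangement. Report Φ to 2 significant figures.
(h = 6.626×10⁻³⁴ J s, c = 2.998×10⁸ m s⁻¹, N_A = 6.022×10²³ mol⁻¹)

Product: 1.09×10²⁰ / 6.022×10²³ = 1.810×10⁻⁴ mol.
Photon energy at 370 nm: hc/λ = (6.626×10⁻³⁴)(2.998×10⁸)/(370×10⁻⁹) = 5.369×10⁻¹⁹ J.
Incident energy: 0.128 kJ = 128 J.
Photons incident: 128 / 5.369×10⁻¹⁹ = 2.384×10²⁰, i.e. 2.384×10²⁰/6.022×10²³ = 3.959×10⁻⁴ mol.
Photons absorbed: 0.898 × 3.959×10⁻⁴ = 3.555×10⁻⁴ mol.
Φ = 1.810×10⁻⁴ mol / 3.555×10⁻⁴ mol photons = 0.51.

Φ = 0.51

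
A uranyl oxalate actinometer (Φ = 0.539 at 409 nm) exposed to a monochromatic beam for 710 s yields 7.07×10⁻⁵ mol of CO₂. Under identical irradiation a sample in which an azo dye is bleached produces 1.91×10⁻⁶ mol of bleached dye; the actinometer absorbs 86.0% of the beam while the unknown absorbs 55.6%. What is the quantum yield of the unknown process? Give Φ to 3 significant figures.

Φ = 0.0225

Photons absorbed by the actinometer: 7.07×10⁻⁵ / 0.539 = 1.312×10⁻⁴ mol.
Incident flux: 1.312×10⁻⁴ / 0.860 = 1.526×10⁻⁴ einstein.
Absorbed by unknown: 0.556 × 1.526×10⁻⁴ = 8.485×10⁻⁵ mol.
Φ(unknown) = 1.91×10⁻⁶ / 8.485×10⁻⁵ = 0.0225.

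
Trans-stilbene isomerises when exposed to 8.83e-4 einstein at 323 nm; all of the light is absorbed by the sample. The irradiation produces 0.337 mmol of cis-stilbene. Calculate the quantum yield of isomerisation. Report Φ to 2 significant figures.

Φ = 0.38

Product: 0.337 mmol = 3.37e-4 mol.
Φ = 3.37e-4 mol / 8.83e-4 mol photons = 0.38.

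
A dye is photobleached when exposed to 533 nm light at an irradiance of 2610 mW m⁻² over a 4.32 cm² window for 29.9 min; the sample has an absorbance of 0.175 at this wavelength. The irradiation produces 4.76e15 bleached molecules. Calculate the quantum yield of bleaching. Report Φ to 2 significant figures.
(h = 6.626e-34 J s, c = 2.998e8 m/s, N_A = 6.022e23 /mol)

Product: 4.76e15 / 6.022e23 = 7.904e-9 mol.
Photon energy at 533 nm: hc/λ = (6.626e-34)(2.998e8)/(533e-9) = 3.727e-19 J.
Energy delivered: (2610 mW m⁻²)(4.32e-4 m²)(1794 s) = 2.023 J.
Photons incident: 2.023 / 3.727e-19 = 5.428e18, i.e. 5.428e18/6.022e23 = 9.014e-6 mol.
Fraction absorbed: 1 − 10^(−0.175) = 0.3317.
Photons absorbed: 0.3317 × 9.014e-6 = 2.990e-6 mol.
Φ = 7.904e-9 mol / 2.990e-6 mol photons = 0.0026.

Φ = 0.0026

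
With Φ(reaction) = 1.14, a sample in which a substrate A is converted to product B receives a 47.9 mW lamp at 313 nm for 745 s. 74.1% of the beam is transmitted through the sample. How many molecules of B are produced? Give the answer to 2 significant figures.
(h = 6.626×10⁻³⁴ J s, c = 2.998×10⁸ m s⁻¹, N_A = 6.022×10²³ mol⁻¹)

1.7×10¹⁹ molecules

Photon energy at 313 nm: hc/λ = (6.626×10⁻³⁴)(2.998×10⁸)/(313×10⁻⁹) = 6.347×10⁻¹⁹ J.
Energy delivered: (47.9 mW)(745 s) = 35.69 J.
Photons incident: 35.69 / 6.347×10⁻¹⁹ = 5.623×10¹⁹, i.e. 5.623×10¹⁹/6.022×10²³ = 9.337×10⁻⁵ mol.
Fraction absorbed: 1 − 74.1/100 = 0.2590.
Photons absorbed: 0.2590 × 9.337×10⁻⁵ = 2.418×10⁻⁵ mol.
Product: Φ × n_abs = 1.14 × 2.418×10⁻⁵ = 2.757×10⁻⁵ mol.
As a count: 2.757×10⁻⁵ × 6.022×10²³ = 1.7×10¹⁹.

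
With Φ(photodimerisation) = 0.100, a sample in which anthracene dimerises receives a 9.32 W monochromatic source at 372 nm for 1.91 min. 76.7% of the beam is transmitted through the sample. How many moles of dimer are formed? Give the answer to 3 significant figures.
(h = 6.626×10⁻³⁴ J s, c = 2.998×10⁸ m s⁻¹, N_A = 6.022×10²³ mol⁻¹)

7.74×10⁻⁵ mol

Photon energy at 372 nm: hc/λ = (6.626×10⁻³⁴)(2.998×10⁸)/(372×10⁻⁹) = 5.340×10⁻¹⁹ J.
Energy delivered: (9.32 W)(114.6 s) = 1068 J.
Photons incident: 1068 / 5.340×10⁻¹⁹ = 2.000×10²¹, i.e. 2.000×10²¹/6.022×10²³ = 0.003321 mol.
Fraction absorbed: 1 − 76.7/100 = 0.2330.
Photons absorbed: 0.2330 × 0.003321 = 7.738×10⁻⁴ mol.
Product: Φ × n_abs = 0.100 × 7.738×10⁻⁴ = 7.738×10⁻⁵ mol.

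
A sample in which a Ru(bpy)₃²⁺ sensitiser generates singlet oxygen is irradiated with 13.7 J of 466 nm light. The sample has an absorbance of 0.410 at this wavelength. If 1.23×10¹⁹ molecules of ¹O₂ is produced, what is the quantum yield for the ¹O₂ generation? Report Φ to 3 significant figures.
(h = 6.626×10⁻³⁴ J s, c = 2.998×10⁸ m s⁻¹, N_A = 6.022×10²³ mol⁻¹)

Product: 1.23×10¹⁹ / 6.022×10²³ = 2.043×10⁻⁵ mol.
Photon energy at 466 nm: hc/λ = (6.626×10⁻³⁴)(2.998×10⁸)/(466×10⁻⁹) = 4.263×10⁻¹⁹ J.
Photons incident: 13.7 / 4.263×10⁻¹⁹ = 3.214×10¹⁹, i.e. 3.214×10¹⁹/6.022×10²³ = 5.337×10⁻⁵ mol.
Fraction absorbed: 1 − 10^(−0.410) = 0.6110.
Photons absorbed: 0.6110 × 5.337×10⁻⁵ = 3.261×10⁻⁵ mol.
Φ = 2.043×10⁻⁵ mol / 3.261×10⁻⁵ mol photons = 0.626.

Φ = 0.626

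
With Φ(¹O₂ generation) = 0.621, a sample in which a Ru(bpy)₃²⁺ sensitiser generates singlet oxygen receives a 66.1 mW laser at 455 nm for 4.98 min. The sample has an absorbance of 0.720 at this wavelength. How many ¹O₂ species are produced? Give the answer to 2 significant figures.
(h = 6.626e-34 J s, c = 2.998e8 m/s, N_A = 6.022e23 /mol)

2.3e19 species

Photon energy at 455 nm: hc/λ = (6.626e-34)(2.998e8)/(455e-9) = 4.366e-19 J.
Energy delivered: (66.1 mW)(298.8 s) = 19.75 J.
Photons incident: 19.75 / 4.366e-19 = 4.524e19, i.e. 4.524e19/6.022e23 = 7.512e-5 mol.
Fraction absorbed: 1 − 10^(−0.720) = 0.8095.
Photons absorbed: 0.8095 × 7.512e-5 = 6.081e-5 mol.
Product: Φ × n_abs = 0.621 × 6.081e-5 = 3.776e-5 mol.
As a count: 3.776e-5 × 6.022e23 = 2.3e19.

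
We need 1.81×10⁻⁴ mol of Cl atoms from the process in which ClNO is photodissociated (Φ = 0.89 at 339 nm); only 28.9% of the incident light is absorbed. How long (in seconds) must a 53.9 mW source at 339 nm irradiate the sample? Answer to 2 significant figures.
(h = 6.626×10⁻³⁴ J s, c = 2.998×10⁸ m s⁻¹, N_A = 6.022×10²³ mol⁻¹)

Photons that must be absorbed: 1.81×10⁻⁴ / 0.89 = 2.034×10⁻⁴ mol.
Incident photons needed: 2.034×10⁻⁴ / 0.289 = 7.038×10⁻⁴ mol.
Photon energy: hc/λ = 5.860×10⁻¹⁹ J; per mole, 3.529×10⁵ J mol⁻¹.
Energy required: 7.038×10⁻⁴ × 3.529×10⁵ = 248.4 J.
Time: 248.4 J / 0.0539 W = 4600 s.

t ≈ 4600 s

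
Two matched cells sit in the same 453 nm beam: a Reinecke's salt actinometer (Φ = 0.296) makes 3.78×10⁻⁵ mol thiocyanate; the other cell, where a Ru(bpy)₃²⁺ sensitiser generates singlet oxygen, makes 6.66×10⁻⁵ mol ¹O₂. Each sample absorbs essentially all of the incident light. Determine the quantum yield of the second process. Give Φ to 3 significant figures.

Φ = 0.522

Photons absorbed by the actinometer: 3.78×10⁻⁵ / 0.296 = 1.277×10⁻⁴ mol.
Φ(unknown) = 6.66×10⁻⁵ / 1.277×10⁻⁴ = 0.522.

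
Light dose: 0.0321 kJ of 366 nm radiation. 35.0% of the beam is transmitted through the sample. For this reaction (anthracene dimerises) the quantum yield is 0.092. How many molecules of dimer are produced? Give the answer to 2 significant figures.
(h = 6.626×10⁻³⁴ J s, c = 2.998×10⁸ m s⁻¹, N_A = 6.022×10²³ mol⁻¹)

3.5×10¹⁸ molecules

Photon energy at 366 nm: hc/λ = (6.626×10⁻³⁴)(2.998×10⁸)/(366×10⁻⁹) = 5.428×10⁻¹⁹ J.
Incident energy: 0.0321 kJ = 32.1 J.
Photons incident: 32.1 / 5.428×10⁻¹⁹ = 5.914×10¹⁹, i.e. 5.914×10¹⁹/6.022×10²³ = 9.821×10⁻⁵ mol.
Fraction absorbed: 1 − 35.0/100 = 0.6500.
Photons absorbed: 0.6500 × 9.821×10⁻⁵ = 6.384×10⁻⁵ mol.
Product: Φ × n_abs = 0.092 × 6.384×10⁻⁵ = 5.873×10⁻⁶ mol.
As a count: 5.873×10⁻⁶ × 6.022×10²³ = 3.5×10¹⁸.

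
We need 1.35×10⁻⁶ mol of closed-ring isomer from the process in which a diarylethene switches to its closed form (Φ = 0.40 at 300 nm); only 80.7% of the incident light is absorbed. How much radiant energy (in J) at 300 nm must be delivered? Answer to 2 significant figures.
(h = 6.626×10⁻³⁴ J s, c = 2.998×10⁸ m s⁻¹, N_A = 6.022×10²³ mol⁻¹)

Photons that must be absorbed: 1.35×10⁻⁶ / 0.40 = 3.375×10⁻⁶ mol.
Incident photons needed: 3.375×10⁻⁶ / 0.807 = 4.182×10⁻⁶ mol.
Photon energy: hc/λ = 6.622×10⁻¹⁹ J; per mole, 3.988×10⁵ J mol⁻¹.
Energy required: 4.182×10⁻⁶ × 3.988×10⁵ = 1.7 J.

1.7 J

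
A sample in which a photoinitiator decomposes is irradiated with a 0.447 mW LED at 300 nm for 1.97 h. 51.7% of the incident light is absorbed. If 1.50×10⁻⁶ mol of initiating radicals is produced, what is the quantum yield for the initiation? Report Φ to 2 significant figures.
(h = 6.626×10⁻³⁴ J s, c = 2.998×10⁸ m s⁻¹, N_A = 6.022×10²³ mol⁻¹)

Photon energy at 300 nm: hc/λ = (6.626×10⁻³⁴)(2.998×10⁸)/(300×10⁻⁹) = 6.622×10⁻¹⁹ J.
Energy delivered: (0.447 mW)(7092 s) = 3.170 J.
Photons incident: 3.170 / 6.622×10⁻¹⁹ = 4.787×10¹⁸, i.e. 4.787×10¹⁸/6.022×10²³ = 7.949×10⁻⁶ mol.
Photons absorbed: 0.517 × 7.949×10⁻⁶ = 4.110×10⁻⁶ mol.
Φ = 1.50×10⁻⁶ mol / 4.110×10⁻⁶ mol photons = 0.36.

Φ = 0.36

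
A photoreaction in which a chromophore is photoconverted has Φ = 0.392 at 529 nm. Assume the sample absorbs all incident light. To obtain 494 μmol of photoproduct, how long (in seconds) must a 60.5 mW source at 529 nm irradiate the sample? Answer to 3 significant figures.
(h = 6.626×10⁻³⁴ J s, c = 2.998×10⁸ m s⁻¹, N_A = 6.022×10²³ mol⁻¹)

Product: 494 μmol = 4.94×10⁻⁴ mol.
Photons that must be absorbed: 4.94×10⁻⁴ / 0.392 = 0.001260 mol.
Photon energy: hc/λ = 3.755×10⁻¹⁹ J; per mole, 2.261×10⁵ J mol⁻¹.
Energy required: 0.001260 × 2.261×10⁵ = 284.9 J.
Time: 284.9 J / 0.0605 W = 4710 s.

t ≈ 4710 s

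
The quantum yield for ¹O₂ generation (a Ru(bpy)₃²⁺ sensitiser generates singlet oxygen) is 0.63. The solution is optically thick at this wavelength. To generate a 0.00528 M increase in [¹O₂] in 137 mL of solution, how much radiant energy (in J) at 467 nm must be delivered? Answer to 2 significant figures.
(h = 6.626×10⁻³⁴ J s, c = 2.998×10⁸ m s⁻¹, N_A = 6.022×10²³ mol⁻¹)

Product: (0.00528 M)(0.137 L) = 7.234×10⁻⁴ mol.
Photons that must be absorbed: 7.234×10⁻⁴ / 0.63 = 0.001148 mol.
Photon energy: hc/λ = 4.254×10⁻¹⁹ J; per mole, 2.562×10⁵ J mol⁻¹.
Energy required: 0.001148 × 2.562×10⁵ = 290 J.

290 J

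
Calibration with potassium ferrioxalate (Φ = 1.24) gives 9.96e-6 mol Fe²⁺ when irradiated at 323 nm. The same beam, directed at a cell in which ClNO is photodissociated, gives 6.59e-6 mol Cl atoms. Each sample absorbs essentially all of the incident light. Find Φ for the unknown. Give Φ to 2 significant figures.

Photons absorbed by the actinometer: 9.96e-6 / 1.24 = 8.032e-6 mol.
Φ(unknown) = 6.59e-6 / 8.032e-6 = 0.82.

Φ = 0.82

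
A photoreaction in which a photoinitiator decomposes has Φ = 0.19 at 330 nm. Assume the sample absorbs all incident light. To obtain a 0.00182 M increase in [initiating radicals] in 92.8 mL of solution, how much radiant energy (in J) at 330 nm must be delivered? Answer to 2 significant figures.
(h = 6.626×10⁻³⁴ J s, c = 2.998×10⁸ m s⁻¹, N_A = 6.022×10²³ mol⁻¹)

Product: (0.00182 M)(0.0928 L) = 1.689×10⁻⁴ mol.
Photons that must be absorbed: 1.689×10⁻⁴ / 0.19 = 8.889×10⁻⁴ mol.
Photon energy: hc/λ = 6.020×10⁻¹⁹ J; per mole, 3.625×10⁵ J mol⁻¹.
Energy required: 8.889×10⁻⁴ × 3.625×10⁵ = 320 J.

320 J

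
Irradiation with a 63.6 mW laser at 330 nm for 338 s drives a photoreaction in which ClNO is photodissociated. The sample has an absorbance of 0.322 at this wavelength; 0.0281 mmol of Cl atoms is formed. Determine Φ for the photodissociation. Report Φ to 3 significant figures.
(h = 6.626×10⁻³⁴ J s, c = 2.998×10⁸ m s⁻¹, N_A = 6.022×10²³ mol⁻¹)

Φ = 0.905

Product: 0.0281 mmol = 2.81×10⁻⁵ mol.
Photon energy at 330 nm: hc/λ = (6.626×10⁻³⁴)(2.998×10⁸)/(330×10⁻⁹) = 6.020×10⁻¹⁹ J.
Energy delivered: (63.6 mW)(338 s) = 21.50 J.
Photons incident: 21.50 / 6.020×10⁻¹⁹ = 3.571×10¹⁹, i.e. 3.571×10¹⁹/6.022×10²³ = 5.930×10⁻⁵ mol.
Fraction absorbed: 1 − 10^(−0.322) = 0.5236.
Photons absorbed: 0.5236 × 5.930×10⁻⁵ = 3.105×10⁻⁵ mol.
Φ = 2.81×10⁻⁵ mol / 3.105×10⁻⁵ mol photons = 0.905.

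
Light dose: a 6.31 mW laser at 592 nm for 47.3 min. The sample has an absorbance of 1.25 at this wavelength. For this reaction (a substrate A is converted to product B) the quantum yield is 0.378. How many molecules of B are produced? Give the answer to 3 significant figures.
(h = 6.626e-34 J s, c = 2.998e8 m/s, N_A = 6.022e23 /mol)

1.90e19 molecules

Photon energy at 592 nm: hc/λ = (6.626e-34)(2.998e8)/(592e-9) = 3.356e-19 J.
Energy delivered: (6.31 mW)(2838 s) = 17.91 J.
Photons incident: 17.91 / 3.356e-19 = 5.337e19, i.e. 5.337e19/6.022e23 = 8.863e-5 mol.
Fraction absorbed: 1 − 10^(−1.25) = 0.9438.
Photons absorbed: 0.9438 × 8.863e-5 = 8.365e-5 mol.
Product: Φ × n_abs = 0.378 × 8.365e-5 = 3.162e-5 mol.
As a count: 3.162e-5 × 6.022e23 = 1.90e19.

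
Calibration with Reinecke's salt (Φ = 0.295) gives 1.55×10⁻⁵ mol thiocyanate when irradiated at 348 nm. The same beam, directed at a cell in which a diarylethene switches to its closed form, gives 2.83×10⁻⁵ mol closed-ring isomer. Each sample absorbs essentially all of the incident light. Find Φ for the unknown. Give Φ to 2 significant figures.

Φ = 0.54

Photons absorbed by the actinometer: 1.55×10⁻⁵ / 0.295 = 5.254×10⁻⁵ mol.
Φ(unknown) = 2.83×10⁻⁵ / 5.254×10⁻⁵ = 0.54.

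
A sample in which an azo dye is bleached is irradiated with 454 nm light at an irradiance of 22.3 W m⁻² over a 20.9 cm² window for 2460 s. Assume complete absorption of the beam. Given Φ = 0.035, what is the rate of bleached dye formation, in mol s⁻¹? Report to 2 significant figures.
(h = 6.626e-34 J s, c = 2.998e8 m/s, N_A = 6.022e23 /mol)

Photon energy at 454 nm: hc/λ = (6.626e-34)(2.998e8)/(454e-9) = 4.375e-19 J.
Energy delivered: (22.3 W m⁻²)(20.9e-4 m²)(2460 s) = 114.7 J.
Photons incident: 114.7 / 4.375e-19 = 2.622e20, i.e. 2.622e20/6.022e23 = 4.354e-4 mol.
Product formed: 0.035 × 4.354e-4 = 1.524e-5 mol.
Rate: 1.524e-5 / 2460 s = 6.2e-9 mol s⁻¹.

6.2e-9 mol s⁻¹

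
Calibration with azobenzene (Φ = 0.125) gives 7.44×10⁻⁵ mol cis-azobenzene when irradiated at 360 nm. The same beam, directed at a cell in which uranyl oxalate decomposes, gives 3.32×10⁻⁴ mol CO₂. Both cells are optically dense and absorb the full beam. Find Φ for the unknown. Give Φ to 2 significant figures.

Φ = 0.56

Photons absorbed by the actinometer: 7.44×10⁻⁵ / 0.125 = 5.952×10⁻⁴ mol.
Φ(unknown) = 3.32×10⁻⁴ / 5.952×10⁻⁴ = 0.56.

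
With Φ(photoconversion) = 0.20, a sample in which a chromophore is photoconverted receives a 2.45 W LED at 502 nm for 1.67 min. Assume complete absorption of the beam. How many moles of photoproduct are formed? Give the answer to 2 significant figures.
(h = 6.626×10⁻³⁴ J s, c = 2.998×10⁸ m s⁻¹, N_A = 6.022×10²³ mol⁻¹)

Photon energy at 502 nm: hc/λ = (6.626×10⁻³⁴)(2.998×10⁸)/(502×10⁻⁹) = 3.957×10⁻¹⁹ J.
Energy delivered: (2.45 W)(100.2 s) = 245.5 J.
Photons incident: 245.5 / 3.957×10⁻¹⁹ = 6.204×10²⁰, i.e. 6.204×10²⁰/6.022×10²³ = 0.001030 mol.
Product: Φ × n_abs = 0.20 × 0.001030 = 2.060×10⁻⁴ mol.

2.1×10⁻⁴ mol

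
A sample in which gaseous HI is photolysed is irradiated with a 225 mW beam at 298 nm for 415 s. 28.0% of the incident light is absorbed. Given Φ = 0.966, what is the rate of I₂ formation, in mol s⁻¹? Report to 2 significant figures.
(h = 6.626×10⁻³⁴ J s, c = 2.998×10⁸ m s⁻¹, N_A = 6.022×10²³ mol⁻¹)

1.5×10⁻⁷ mol s⁻¹

Photon energy at 298 nm: hc/λ = (6.626×10⁻³⁴)(2.998×10⁸)/(298×10⁻⁹) = 6.666×10⁻¹⁹ J.
Energy delivered: (225 mW)(415 s) = 93.38 J.
Photons incident: 93.38 / 6.666×10⁻¹⁹ = 1.401×10²⁰, i.e. 1.401×10²⁰/6.022×10²³ = 2.326×10⁻⁴ mol.
Photons absorbed: 0.280 × 2.326×10⁻⁴ = 6.513×10⁻⁵ mol.
Product formed: 0.966 × 6.513×10⁻⁵ = 6.292×10⁻⁵ mol.
Rate: 6.292×10⁻⁵ / 415 s = 1.5×10⁻⁷ mol s⁻¹.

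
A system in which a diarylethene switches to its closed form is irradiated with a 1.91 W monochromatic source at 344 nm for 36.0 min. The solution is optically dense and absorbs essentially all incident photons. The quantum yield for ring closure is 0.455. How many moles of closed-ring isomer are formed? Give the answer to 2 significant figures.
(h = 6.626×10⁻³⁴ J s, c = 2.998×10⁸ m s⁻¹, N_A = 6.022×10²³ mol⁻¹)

Photon energy at 344 nm: hc/λ = (6.626×10⁻³⁴)(2.998×10⁸)/(344×10⁻⁹) = 5.775×10⁻¹⁹ J.
Energy delivered: (1.91 W)(2160 s) = 4126 J.
Photons incident: 4126 / 5.775×10⁻¹⁹ = 7.145×10²¹, i.e. 7.145×10²¹/6.022×10²³ = 0.01186 mol.
Product: Φ × n_abs = 0.455 × 0.01186 = 0.005396 mol.

0.0054 mol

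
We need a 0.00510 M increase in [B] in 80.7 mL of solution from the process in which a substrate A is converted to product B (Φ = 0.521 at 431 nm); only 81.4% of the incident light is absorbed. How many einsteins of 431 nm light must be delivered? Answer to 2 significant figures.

9.7×10⁻⁴ einstein

Product: (0.00510 M)(0.0807 L) = 4.116×10⁻⁴ mol.
Photons that must be absorbed: 4.116×10⁻⁴ / 0.521 = 7.900×10⁻⁴ mol.
Incident photons needed: 7.900×10⁻⁴ / 0.814 = 9.705×10⁻⁴ mol.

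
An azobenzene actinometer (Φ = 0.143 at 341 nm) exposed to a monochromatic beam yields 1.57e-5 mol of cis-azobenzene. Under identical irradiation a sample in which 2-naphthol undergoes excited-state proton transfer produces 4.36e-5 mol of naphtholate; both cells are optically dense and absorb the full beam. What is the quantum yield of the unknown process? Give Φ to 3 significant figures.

Φ = 0.397

Photons absorbed by the actinometer: 1.57e-5 / 0.143 = 1.098e-4 mol.
Φ(unknown) = 4.36e-5 / 1.098e-4 = 0.397.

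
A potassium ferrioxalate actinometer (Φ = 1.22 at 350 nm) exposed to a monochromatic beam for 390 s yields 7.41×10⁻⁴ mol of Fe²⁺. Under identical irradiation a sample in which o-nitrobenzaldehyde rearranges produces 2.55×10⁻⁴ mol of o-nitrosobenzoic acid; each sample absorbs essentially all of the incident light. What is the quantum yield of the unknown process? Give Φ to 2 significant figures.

Φ = 0.42

Photons absorbed by the actinometer: 7.41×10⁻⁴ / 1.22 = 6.074×10⁻⁴ mol.
Φ(unknown) = 2.55×10⁻⁴ / 6.074×10⁻⁴ = 0.42.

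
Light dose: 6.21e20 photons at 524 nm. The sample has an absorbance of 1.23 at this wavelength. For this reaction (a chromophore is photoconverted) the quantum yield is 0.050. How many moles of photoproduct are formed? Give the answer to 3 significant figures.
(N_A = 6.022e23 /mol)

4.85e-5 mol

Moles of photons: 6.21e20 / 6.022e23 = 0.001031 mol.
Fraction absorbed: 1 − 10^(−1.23) = 0.9411.
Photons absorbed: 0.9411 × 0.001031 = 9.703e-4 mol.
Product: Φ × n_abs = 0.050 × 9.703e-4 = 4.852e-5 mol.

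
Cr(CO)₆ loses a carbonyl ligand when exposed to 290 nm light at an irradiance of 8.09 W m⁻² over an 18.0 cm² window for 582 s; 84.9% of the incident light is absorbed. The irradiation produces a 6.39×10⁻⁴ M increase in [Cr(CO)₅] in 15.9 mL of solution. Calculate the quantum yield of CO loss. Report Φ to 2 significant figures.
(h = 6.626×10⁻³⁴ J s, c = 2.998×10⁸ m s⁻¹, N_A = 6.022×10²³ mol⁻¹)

Product: (6.39×10⁻⁴ M)(0.0159 L) = 1.016×10⁻⁵ mol.
Photon energy at 290 nm: hc/λ = (6.626×10⁻³⁴)(2.998×10⁸)/(290×10⁻⁹) = 6.850×10⁻¹⁹ J.
Energy delivered: (8.09 W m⁻²)(18.0×10⁻⁴ m²)(582 s) = 8.475 J.
Photons incident: 8.475 / 6.850×10⁻¹⁹ = 1.237×10¹⁹, i.e. 1.237×10¹⁹/6.022×10²³ = 2.054×10⁻⁵ mol.
Photons absorbed: 0.849 × 2.054×10⁻⁵ = 1.744×10⁻⁵ mol.
Φ = 1.016×10⁻⁵ mol / 1.744×10⁻⁵ mol photons = 0.58.

Φ = 0.58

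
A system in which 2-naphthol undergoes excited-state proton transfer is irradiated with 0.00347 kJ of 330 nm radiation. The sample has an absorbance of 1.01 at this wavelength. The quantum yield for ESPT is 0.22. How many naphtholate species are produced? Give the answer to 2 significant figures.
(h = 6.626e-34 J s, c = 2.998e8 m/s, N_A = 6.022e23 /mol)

Photon energy at 330 nm: hc/λ = (6.626e-34)(2.998e8)/(330e-9) = 6.020e-19 J.
Incident energy: 0.00347 kJ = 3.47 J.
Photons incident: 3.47 / 6.020e-19 = 5.764e18, i.e. 5.764e18/6.022e23 = 9.572e-6 mol.
Fraction absorbed: 1 − 10^(−1.01) = 0.9023.
Photons absorbed: 0.9023 × 9.572e-6 = 8.637e-6 mol.
Product: Φ × n_abs = 0.22 × 8.637e-6 = 1.900e-6 mol.
As a count: 1.900e-6 × 6.022e23 = 1.1e18.

1.1e18 species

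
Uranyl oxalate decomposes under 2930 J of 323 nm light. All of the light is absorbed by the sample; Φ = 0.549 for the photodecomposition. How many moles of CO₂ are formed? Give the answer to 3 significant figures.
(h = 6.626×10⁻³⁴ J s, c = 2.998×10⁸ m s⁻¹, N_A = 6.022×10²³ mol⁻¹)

Photon energy at 323 nm: hc/λ = (6.626×10⁻³⁴)(2.998×10⁸)/(323×10⁻⁹) = 6.150×10⁻¹⁹ J.
Photons incident: 2930 / 6.150×10⁻¹⁹ = 4.764×10²¹, i.e. 4.764×10²¹/6.022×10²³ = 0.007911 mol.
Product: Φ × n_abs = 0.549 × 0.007911 = 0.004343 mol.

0.00434 mol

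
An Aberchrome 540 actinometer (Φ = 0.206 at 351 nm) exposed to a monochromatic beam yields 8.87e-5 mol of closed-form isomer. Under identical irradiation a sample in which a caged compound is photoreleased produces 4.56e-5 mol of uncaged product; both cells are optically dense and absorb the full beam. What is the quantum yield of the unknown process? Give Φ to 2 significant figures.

Photons absorbed by the actinometer: 8.87e-5 / 0.206 = 4.306e-4 mol.
Φ(unknown) = 4.56e-5 / 4.306e-4 = 0.11.

Φ = 0.11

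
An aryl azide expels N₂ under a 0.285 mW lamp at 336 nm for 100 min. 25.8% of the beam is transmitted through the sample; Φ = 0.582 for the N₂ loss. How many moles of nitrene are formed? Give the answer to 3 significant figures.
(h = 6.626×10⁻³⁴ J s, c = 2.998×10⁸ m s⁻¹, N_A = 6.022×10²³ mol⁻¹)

2.07×10⁻⁶ mol

Photon energy at 336 nm: hc/λ = (6.626×10⁻³⁴)(2.998×10⁸)/(336×10⁻⁹) = 5.912×10⁻¹⁹ J.
Energy delivered: (0.285 mW)(6000 s) = 1.710 J.
Photons incident: 1.710 / 5.912×10⁻¹⁹ = 2.892×10¹⁸, i.e. 2.892×10¹⁸/6.022×10²³ = 4.802×10⁻⁶ mol.
Fraction absorbed: 1 − 25.8/100 = 0.7420.
Photons absorbed: 0.7420 × 4.802×10⁻⁶ = 3.563×10⁻⁶ mol.
Product: Φ × n_abs = 0.582 × 3.563×10⁻⁶ = 2.074×10⁻⁶ mol.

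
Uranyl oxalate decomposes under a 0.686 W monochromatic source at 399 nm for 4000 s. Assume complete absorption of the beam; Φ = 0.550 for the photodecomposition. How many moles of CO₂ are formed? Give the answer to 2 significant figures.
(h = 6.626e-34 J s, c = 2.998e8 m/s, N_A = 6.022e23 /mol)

0.0050 mol

Photon energy at 399 nm: hc/λ = (6.626e-34)(2.998e8)/(399e-9) = 4.979e-19 J.
Energy delivered: (0.686 W)(4000 s) = 2744 J.
Photons incident: 2744 / 4.979e-19 = 5.511e21, i.e. 5.511e21/6.022e23 = 0.009151 mol.
Product: Φ × n_abs = 0.550 × 0.009151 = 0.005033 mol.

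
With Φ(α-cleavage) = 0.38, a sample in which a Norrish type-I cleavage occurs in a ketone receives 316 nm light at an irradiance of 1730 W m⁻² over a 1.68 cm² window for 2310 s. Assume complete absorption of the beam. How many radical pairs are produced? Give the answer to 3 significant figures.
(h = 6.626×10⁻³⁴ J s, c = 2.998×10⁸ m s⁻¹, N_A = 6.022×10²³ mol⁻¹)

4.06×10²⁰ radical pairs

Photon energy at 316 nm: hc/λ = (6.626×10⁻³⁴)(2.998×10⁸)/(316×10⁻⁹) = 6.286×10⁻¹⁹ J.
Energy delivered: (1730 W m⁻²)(1.68×10⁻⁴ m²)(2310 s) = 671.4 J.
Photons incident: 671.4 / 6.286×10⁻¹⁹ = 1.068×10²¹, i.e. 1.068×10²¹/6.022×10²³ = 0.001773 mol.
Product: Φ × n_abs = 0.38 × 0.001773 = 6.737×10⁻⁴ mol.
As a count: 6.737×10⁻⁴ × 6.022×10²³ = 4.06×10²⁰.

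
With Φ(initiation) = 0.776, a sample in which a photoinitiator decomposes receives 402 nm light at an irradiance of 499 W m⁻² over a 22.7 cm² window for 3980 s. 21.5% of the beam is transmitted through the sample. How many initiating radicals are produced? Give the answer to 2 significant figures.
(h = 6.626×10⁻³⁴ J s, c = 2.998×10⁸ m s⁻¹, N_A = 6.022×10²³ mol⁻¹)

Photon energy at 402 nm: hc/λ = (6.626×10⁻³⁴)(2.998×10⁸)/(402×10⁻⁹) = 4.941×10⁻¹⁹ J.
Energy delivered: (499 W m⁻²)(22.7×10⁻⁴ m²)(3980 s) = 4508 J.
Photons incident: 4508 / 4.941×10⁻¹⁹ = 9.124×10²¹, i.e. 9.124×10²¹/6.022×10²³ = 0.01515 mol.
Fraction absorbed: 1 − 21.5/100 = 0.7850.
Photons absorbed: 0.7850 × 0.01515 = 0.01189 mol.
Product: Φ × n_abs = 0.776 × 0.01189 = 0.009227 mol.
As a count: 0.009227 × 6.022×10²³ = 5.6×10²¹.

5.6×10²¹ initiating radicals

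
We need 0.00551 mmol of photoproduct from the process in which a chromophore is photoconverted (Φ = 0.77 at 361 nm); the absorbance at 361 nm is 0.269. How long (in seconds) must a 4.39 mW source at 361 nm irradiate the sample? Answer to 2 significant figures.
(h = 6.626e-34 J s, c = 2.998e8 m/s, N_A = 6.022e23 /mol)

t ≈ 1200 s

Product: 0.00551 mmol = 5.51e-6 mol.
Photons that must be absorbed: 5.51e-6 / 0.77 = 7.156e-6 mol.
Fraction absorbed: 1 − 10^(−0.269) = 0.4617.
Incident photons needed: 7.156e-6 / 0.4617 = 1.550e-5 mol.
Photon energy: hc/λ = 5.503e-19 J; per mole, 3.314e5 J mol⁻¹.
Energy required: 1.550e-5 × 3.314e5 = 5.137 J.
Time: 5.137 J / 0.00439 W = 1200 s.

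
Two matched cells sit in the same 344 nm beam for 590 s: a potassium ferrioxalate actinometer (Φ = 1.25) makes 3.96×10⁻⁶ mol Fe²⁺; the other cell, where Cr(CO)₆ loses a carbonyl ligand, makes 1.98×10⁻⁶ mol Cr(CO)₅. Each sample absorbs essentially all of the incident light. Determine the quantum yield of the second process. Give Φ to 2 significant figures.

Photons absorbed by the actinometer: 3.96×10⁻⁶ / 1.25 = 3.168×10⁻⁶ mol.
Φ(unknown) = 1.98×10⁻⁶ / 3.168×10⁻⁶ = 0.63.

Φ = 0.63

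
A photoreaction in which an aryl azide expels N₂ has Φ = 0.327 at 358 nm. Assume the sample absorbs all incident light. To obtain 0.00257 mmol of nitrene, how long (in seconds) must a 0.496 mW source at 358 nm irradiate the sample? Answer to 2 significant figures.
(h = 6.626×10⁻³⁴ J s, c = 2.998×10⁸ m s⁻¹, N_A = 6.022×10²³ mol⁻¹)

t ≈ 5300 s

Product: 0.00257 mmol = 2.57×10⁻⁶ mol.
Photons that must be absorbed: 2.57×10⁻⁶ / 0.327 = 7.859×10⁻⁶ mol.
Photon energy: hc/λ = 5.549×10⁻¹⁹ J; per mole, 3.342×10⁵ J mol⁻¹.
Energy required: 7.859×10⁻⁶ × 3.342×10⁵ = 2.626 J.
Time: 2.626 J / 0.000496 W = 5300 s.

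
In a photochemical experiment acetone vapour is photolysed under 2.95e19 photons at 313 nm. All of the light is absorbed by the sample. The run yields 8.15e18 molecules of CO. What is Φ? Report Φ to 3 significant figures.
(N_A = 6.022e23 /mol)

Φ = 0.276

Product: 8.15e18 / 6.022e23 = 1.353e-5 mol.
Moles of photons: 2.95e19 / 6.022e23 = 4.899e-5 mol.
Φ = 1.353e-5 mol / 4.899e-5 mol photons = 0.276.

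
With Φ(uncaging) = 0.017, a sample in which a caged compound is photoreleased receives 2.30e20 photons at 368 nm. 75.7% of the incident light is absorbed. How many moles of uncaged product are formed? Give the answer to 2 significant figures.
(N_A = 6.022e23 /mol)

Moles of photons: 2.30e20 / 6.022e23 = 3.819e-4 mol.
Photons absorbed: 0.757 × 3.819e-4 = 2.891e-4 mol.
Product: Φ × n_abs = 0.017 × 2.891e-4 = 4.915e-6 mol.

4.9e-6 mol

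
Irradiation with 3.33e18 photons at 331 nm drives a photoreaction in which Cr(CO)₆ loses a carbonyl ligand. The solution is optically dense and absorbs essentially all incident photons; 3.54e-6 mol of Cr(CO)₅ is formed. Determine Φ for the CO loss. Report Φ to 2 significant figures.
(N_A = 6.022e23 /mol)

Moles of photons: 3.33e18 / 6.022e23 = 5.530e-6 mol.
Φ = 3.54e-6 mol / 5.530e-6 mol photons = 0.64.

Φ = 0.64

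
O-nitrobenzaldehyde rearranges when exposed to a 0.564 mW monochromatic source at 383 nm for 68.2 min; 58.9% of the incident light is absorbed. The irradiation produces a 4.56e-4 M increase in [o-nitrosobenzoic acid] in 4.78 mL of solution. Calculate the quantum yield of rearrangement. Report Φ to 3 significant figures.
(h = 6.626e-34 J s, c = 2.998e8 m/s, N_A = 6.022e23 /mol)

Product: (4.56e-4 M)(0.00478 L) = 2.180e-6 mol.
Photon energy at 383 nm: hc/λ = (6.626e-34)(2.998e8)/(383e-9) = 5.187e-19 J.
Energy delivered: (0.564 mW)(4092 s) = 2.308 J.
Photons incident: 2.308 / 5.187e-19 = 4.450e18, i.e. 4.450e18/6.022e23 = 7.390e-6 mol.
Photons absorbed: 0.589 × 7.390e-6 = 4.353e-6 mol.
Φ = 2.180e-6 mol / 4.353e-6 mol photons = 0.501.

Φ = 0.501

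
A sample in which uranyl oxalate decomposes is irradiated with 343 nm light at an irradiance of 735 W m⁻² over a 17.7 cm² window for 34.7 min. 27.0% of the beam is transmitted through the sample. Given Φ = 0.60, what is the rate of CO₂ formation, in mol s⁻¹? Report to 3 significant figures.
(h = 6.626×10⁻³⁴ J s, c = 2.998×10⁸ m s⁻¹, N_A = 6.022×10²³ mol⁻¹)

1.63×10⁻⁶ mol s⁻¹

Photon energy at 343 nm: hc/λ = (6.626×10⁻³⁴)(2.998×10⁸)/(343×10⁻⁹) = 5.791×10⁻¹⁹ J.
Energy delivered: (735 W m⁻²)(17.7×10⁻⁴ m²)(2082 s) = 2709 J.
Photons incident: 2709 / 5.791×10⁻¹⁹ = 4.678×10²¹, i.e. 4.678×10²¹/6.022×10²³ = 0.007768 mol.
Fraction absorbed: 1 − 27.0/100 = 0.7300.
Photons absorbed: 0.7300 × 0.007768 = 0.005671 mol.
Product formed: 0.60 × 0.005671 = 0.003403 mol.
Rate: 0.003403 / 2082 s = 1.63×10⁻⁶ mol s⁻¹.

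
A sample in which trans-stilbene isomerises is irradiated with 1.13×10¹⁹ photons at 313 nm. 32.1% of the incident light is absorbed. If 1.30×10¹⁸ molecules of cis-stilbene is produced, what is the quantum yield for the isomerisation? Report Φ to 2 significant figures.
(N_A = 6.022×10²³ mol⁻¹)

Φ = 0.36

Product: 1.30×10¹⁸ / 6.022×10²³ = 2.159×10⁻⁶ mol.
Moles of photons: 1.13×10¹⁹ / 6.022×10²³ = 1.876×10⁻⁵ mol.
Photons absorbed: 0.321 × 1.876×10⁻⁵ = 6.022×10⁻⁶ mol.
Φ = 2.159×10⁻⁶ mol / 6.022×10⁻⁶ mol photons = 0.36.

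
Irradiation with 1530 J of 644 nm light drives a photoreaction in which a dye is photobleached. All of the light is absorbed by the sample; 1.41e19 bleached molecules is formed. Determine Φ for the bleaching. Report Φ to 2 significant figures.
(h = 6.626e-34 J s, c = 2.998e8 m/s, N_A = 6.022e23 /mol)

Φ = 0.0028

Product: 1.41e19 / 6.022e23 = 2.341e-5 mol.
Photon energy at 644 nm: hc/λ = (6.626e-34)(2.998e8)/(644e-9) = 3.085e-19 J.
Photons incident: 1530 / 3.085e-19 = 4.959e21, i.e. 4.959e21/6.022e23 = 0.008235 mol.
Φ = 2.341e-5 mol / 0.008235 mol photons = 0.0028.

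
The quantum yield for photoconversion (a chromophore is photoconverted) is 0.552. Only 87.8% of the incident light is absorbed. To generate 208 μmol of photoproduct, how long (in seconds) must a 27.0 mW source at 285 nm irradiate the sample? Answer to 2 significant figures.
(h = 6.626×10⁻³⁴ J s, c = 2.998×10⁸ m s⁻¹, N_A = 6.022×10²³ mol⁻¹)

Product: 208 μmol = 2.08×10⁻⁴ mol.
Photons that must be absorbed: 2.08×10⁻⁴ / 0.552 = 3.768×10⁻⁴ mol.
Incident photons needed: 3.768×10⁻⁴ / 0.878 = 4.292×10⁻⁴ mol.
Photon energy: hc/λ = 6.970×10⁻¹⁹ J; per mole, 4.197×10⁵ J mol⁻¹.
Energy required: 4.292×10⁻⁴ × 4.197×10⁵ = 180.1 J.
Time: 180.1 J / 0.027 W = 6700 s.

t ≈ 6700 s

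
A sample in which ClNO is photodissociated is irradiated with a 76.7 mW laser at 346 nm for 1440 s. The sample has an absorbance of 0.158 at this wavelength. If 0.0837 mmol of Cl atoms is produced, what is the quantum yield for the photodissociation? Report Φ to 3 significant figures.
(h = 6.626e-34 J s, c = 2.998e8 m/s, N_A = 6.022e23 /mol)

Φ = 0.859

Product: 0.0837 mmol = 8.37e-5 mol.
Photon energy at 346 nm: hc/λ = (6.626e-34)(2.998e8)/(346e-9) = 5.741e-19 J.
Energy delivered: (76.7 mW)(1440 s) = 110.4 J.
Photons incident: 110.4 / 5.741e-19 = 1.923e20, i.e. 1.923e20/6.022e23 = 3.193e-4 mol.
Fraction absorbed: 1 − 10^(−0.158) = 0.3050.
Photons absorbed: 0.3050 × 3.193e-4 = 9.739e-5 mol.
Φ = 8.37e-5 mol / 9.739e-5 mol photons = 0.859.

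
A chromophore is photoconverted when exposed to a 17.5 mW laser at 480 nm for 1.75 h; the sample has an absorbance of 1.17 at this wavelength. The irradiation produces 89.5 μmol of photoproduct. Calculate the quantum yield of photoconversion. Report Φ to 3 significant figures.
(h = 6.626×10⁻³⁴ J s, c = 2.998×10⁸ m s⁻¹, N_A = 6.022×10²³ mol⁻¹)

Φ = 0.217

Product: 89.5 μmol = 8.95×10⁻⁵ mol.
Photon energy at 480 nm: hc/λ = (6.626×10⁻³⁴)(2.998×10⁸)/(480×10⁻⁹) = 4.138×10⁻¹⁹ J.
Energy delivered: (17.5 mW)(6300 s) = 110.3 J.
Photons incident: 110.3 / 4.138×10⁻¹⁹ = 2.666×10²⁰, i.e. 2.666×10²⁰/6.022×10²³ = 4.427×10⁻⁴ mol.
Fraction absorbed: 1 − 10^(−1.17) = 0.9324.
Photons absorbed: 0.9324 × 4.427×10⁻⁴ = 4.128×10⁻⁴ mol.
Φ = 8.95×10⁻⁵ mol / 4.128×10⁻⁴ mol photons = 0.217.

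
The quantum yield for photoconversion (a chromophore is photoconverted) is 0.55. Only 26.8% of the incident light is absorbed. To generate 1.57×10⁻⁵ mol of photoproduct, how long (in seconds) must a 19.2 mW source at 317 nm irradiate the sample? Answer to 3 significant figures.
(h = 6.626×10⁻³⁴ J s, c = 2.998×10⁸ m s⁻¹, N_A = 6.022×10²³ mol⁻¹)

Photons that must be absorbed: 1.57×10⁻⁵ / 0.55 = 2.855×10⁻⁵ mol.
Incident photons needed: 2.855×10⁻⁵ / 0.268 = 1.065×10⁻⁴ mol.
Photon energy: hc/λ = 6.266×10⁻¹⁹ J; per mole, 3.773×10⁵ J mol⁻¹.
Energy required: 1.065×10⁻⁴ × 3.773×10⁵ = 40.18 J.
Time: 40.18 J / 0.0192 W = 2090 s.

t ≈ 2090 s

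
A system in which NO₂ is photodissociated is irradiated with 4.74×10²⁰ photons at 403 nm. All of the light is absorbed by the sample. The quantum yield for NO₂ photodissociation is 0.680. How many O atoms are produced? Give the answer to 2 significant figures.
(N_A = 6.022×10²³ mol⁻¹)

3.2×10²⁰ atoms

Moles of photons: 4.74×10²⁰ / 6.022×10²³ = 7.871×10⁻⁴ mol.
Product: Φ × n_abs = 0.680 × 7.871×10⁻⁴ = 5.352×10⁻⁴ mol.
As a count: 5.352×10⁻⁴ × 6.022×10²³ = 3.2×10²⁰.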